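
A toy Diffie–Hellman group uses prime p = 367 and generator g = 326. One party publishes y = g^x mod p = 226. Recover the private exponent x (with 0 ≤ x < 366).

Baby-step giant-step with m = ceil(sqrt(366)) = 20.
Baby table (326^j mod 367 for j=0..19):
  0:1  1:326  2:213  3:75  4:228  5:194  6:120  7:218
  8:237  9:192  10:202  11:159  12:87  13:103  14:181  15:286
  16:18  17:363  18:164  19:249
Giant step factor: 326^(-20) ≡ 126 (mod 367).
Scan 226·126^i mod 367 for i = 0, 1, …:
  i=0: 226   i=1: 217   i=2: 184   i=3: 63
  i=4: 231   i=5: 113   i=6: 292   i=7: 92
  i=8: 215   i=9: 299     …   i=14: 333
  i=15: 120
Match at i=15, j=6: x = 15·20 + 6 = 306.

306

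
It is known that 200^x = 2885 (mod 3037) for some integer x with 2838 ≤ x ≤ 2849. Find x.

2847

Compute 200^2838 mod 3037 = 107, then multiply by 200 repeatedly:
  200^2838=107  200^2839=141  200^2840=867  200^2841=291  200^2842=497
  200^2843=2216  200^2844=2835  200^2845=2118  200^2846=1457  200^2847=2885
Found 2885 at exponent 2847.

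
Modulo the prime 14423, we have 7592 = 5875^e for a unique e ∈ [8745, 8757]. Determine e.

8750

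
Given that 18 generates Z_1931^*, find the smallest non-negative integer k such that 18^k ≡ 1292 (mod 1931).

1611

Baby-step giant-step with m = ceil(sqrt(1930)) = 44.
Baby table (18^j mod 1931 for j=0..43):
  0:1  1:18  2:324  3:39  4:702  5:1050  6:1521  7:344
  8:399  9:1389  10:1830  11:113  12:103  13:1854  14:545  15:155
  16:859  17:14  18:252  19:674  20:546  21:173  22:1183  23:53
  24:954  25:1724  26:136  27:517  28:1582  29:1442  30:853  31:1837
  32:239  33:440  34:196  35:1597  36:1712  37:1851  38:491  39:1114
  40:742  41:1770  42:964  43:1904
Giant step factor: 18^(-44) ≡ 1188 (mod 1931).
Scan 1292·1188^i mod 1931 for i = 0, 1, …:
  i=0: 1292   i=1: 1682   i=2: 1562   i=3: 1896
  i=4: 902   i=5: 1802   i=6: 1228   i=7: 959
  i=8: 2   i=9: 445     …   i=35: 1699
  i=36: 517
Match at i=36, j=27: k = 36·44 + 27 = 1611.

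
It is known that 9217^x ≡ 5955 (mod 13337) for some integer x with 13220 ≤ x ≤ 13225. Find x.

13221

Compute 9217^13220 mod 13337 = 12154, then multiply by 9217 repeatedly:
  9217^13220=12154  9217^13221=5955
Found 5955 at exponent 13221.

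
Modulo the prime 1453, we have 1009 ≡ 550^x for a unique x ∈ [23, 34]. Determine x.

Compute 550^23 mod 1453 = 126, then multiply by 550 repeatedly:
  550^23=126  550^24=1009
Found 1009 at exponent 24.

24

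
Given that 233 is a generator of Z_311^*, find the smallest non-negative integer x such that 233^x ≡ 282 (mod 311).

146

Baby-step giant-step with m = ceil(sqrt(310)) = 18.
Baby table (233^j mod 311 for j=0..17):
  0:1  1:233  2:175  3:34  4:147  5:41  6:223  7:22
  8:150  9:118  10:126  11:124  12:280  13:241  14:173  15:190
  16:108  17:284
Giant step factor: 233^(-18) ≡ 219 (mod 311).
Scan 282·219^i mod 311 for i = 0, 1, …:
  i=0: 282   i=1: 180   i=2: 234   i=3: 242
  i=4: 128   i=5: 42   i=6: 179   i=7: 15
  i=8: 175
Match at i=8, j=2: x = 8·18 + 2 = 146.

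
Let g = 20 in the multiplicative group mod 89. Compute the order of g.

The order of 20 must divide p − 1 = 88 = 2^3 · 11.
Divisors: 1, 2, 4, 8, 11, 22, 44, 88.
Check each in increasing order: 20^1 ≡ 20;  20^2 ≡ 44;  20^4 ≡ 67;  20^8 ≡ 39;  20^11 ≡ 55;  20^22 ≡ 88;  20^44 ≡ 1.
Smallest exponent giving 1 is 44.

44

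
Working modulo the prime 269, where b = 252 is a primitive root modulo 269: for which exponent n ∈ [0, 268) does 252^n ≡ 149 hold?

86

Baby-step giant-step with m = ceil(sqrt(268)) = 17.
Baby table (252^j mod 269 for j=0..16):
  0:1  1:252  2:20  3:198  4:131  5:194  6:199  7:114
  8:214  9:128  10:245  11:139  12:58  13:90  14:84  15:186
  16:66
Giant step factor: 252^(-17) ≡ 76 (mod 269).
Scan 149·76^i mod 269 for i = 0, 1, …:
  i=0: 149   i=1: 26   i=2: 93   i=3: 74
  i=4: 244   i=5: 252
Match at i=5, j=1: n = 5·17 + 1 = 86.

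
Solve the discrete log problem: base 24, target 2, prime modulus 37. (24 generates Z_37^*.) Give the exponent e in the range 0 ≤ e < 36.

5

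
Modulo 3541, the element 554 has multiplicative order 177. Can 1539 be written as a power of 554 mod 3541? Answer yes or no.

yes

1539 ∈ ⟨554⟩ iff 1539^177 ≡ 1 (mod 3541), since |⟨554⟩| = 177.
1539^177 mod 3541 = 1.
Since 1 = 1, 1539 lies in the subgroup.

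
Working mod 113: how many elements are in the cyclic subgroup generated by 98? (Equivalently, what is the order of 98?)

The order of 98 must divide p − 1 = 112 = 2^4 · 7.
Divisors: 1, 2, 4, 7, 8, 14, 16, 28, 56, 112.
Check each in increasing order: 98^1 ≡ 98;  98^2 ≡ 112;  98^4 ≡ 1.
Smallest exponent giving 1 is 4.

4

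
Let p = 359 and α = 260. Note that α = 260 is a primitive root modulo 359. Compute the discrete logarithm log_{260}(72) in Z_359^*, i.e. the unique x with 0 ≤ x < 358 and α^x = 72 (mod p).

Baby-step giant-step with m = ceil(sqrt(358)) = 19.
Baby table (260^j mod 359 for j=0..18):
  0:1  1:260  2:108  3:78  4:176  5:167  6:340  7:86
  8:102  9:313  10:246  11:58  12:2  13:161  14:216  15:156
  16:352  17:334  18:321
Giant step factor: 260^(-19) ≡ 311 (mod 359).
Scan 72·311^i mod 359 for i = 0, 1, …:
  i=0: 72   i=1: 134   i=2: 30   i=3: 355
  i=4: 192   i=5: 118   i=6: 80   i=7: 109
  i=8: 153   i=9: 195   i=10: 333   i=11: 171
  i=12: 49   i=13: 161
Match at i=13, j=13: x = 13·19 + 13 = 260.

260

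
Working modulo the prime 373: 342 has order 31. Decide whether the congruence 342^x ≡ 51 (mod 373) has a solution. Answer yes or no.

51 ∈ ⟨342⟩ iff 51^31 ≡ 1 (mod 373), since |⟨342⟩| = 31.
51^31 mod 373 = 284.
Since 284 ≠ 1, 51 does not lie in the subgroup.

no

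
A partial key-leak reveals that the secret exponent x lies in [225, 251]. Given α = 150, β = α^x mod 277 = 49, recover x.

Compute 150^225 mod 277 = 128, then multiply by 150 repeatedly:
  150^225=128  150^226=87  150^227=31  150^228=218  150^229=14
  150^230=161  150^231=51  150^232=171  150^233=166  150^234=247
  150^235=209  150^236=49
Found 49 at exponent 236.

236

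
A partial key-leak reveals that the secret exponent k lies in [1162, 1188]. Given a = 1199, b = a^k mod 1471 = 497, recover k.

1185

Compute 1199^1162 mod 1471 = 1025, then multiply by 1199 repeatedly:
  1199^1162=1025  1199^1163=690  1199^1164=608  1199^1165=847  1199^1166=563
  1199^1167=1319  1199^1168=156  1199^1169=227  1199^1170=38  1199^1171=1432
  1199^1172=311  1199^1173=726  1199^1174=1113  1199^1175=290  1199^1176=554
  1199^1177=825  1199^1178=663  1199^1179=597  1199^1180=897  1199^1181=202
  1199^1182=954  1199^1183=879  1199^1184=685  1199^1185=497
Found 497 at exponent 1185.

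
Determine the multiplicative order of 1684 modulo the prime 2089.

1044

The order of 1684 must divide p − 1 = 2088 = 2^3 · 3^2 · 29.
Divisors: 1, 2, 3, 4, 6, 8, 9, 12, 18, 24, 29, 36, 58, 72, 87, 116, 174, 232, 261, 348, 522, 696, 1044, 2088.
Check each in increasing order: 1684^1 ≡ 1684;  1684^2 ≡ 1083;  1684^3 ≡ 75;  1684^4 ≡ 960;  1684^6 ≡ 1447;  1684^8 ≡ 351;  1684^9 ≡ 1986;  1684^12 ≡ 631;  1684^18 ≡ 164;  1684^24 ≡ 1251;  1684^29 ≡ 1426;  1684^36 ≡ 1828;  1684^58 ≡ 879;  1684^72 ≡ 1273;  1684^87 ≡ 54;  1684^116 ≡ 1800;  1684^174 ≡ 827;  1684^232 ≡ 2050;  1684^261 ≡ 789;  1684^348 ≡ 826;  1684^522 ≡ 2088;  1684^696 ≡ 1262;  1684^1044 ≡ 1.
Smallest exponent giving 1 is 1044.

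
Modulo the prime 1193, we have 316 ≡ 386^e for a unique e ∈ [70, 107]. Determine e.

Compute 386^70 mod 1193 = 784, then multiply by 386 repeatedly:
  386^70=784  386^71=795  386^72=269  386^73=43  386^74=1089
  386^75=418  386^76=293  386^77=956  386^78=379  386^79=748
  386^80=22  386^81=141  386^82=741  386^83=899  386^84=1044
  386^85=943  386^86=133  386^87=39  386^88=738  386^89=934
  386^90=238  386^91=7  386^92=316
Found 316 at exponent 92.

92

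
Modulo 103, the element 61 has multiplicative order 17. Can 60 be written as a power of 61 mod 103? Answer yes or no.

no

⟨61⟩ has order 17; its elements mod 103 are {1, 8, 9, 13, 14, 23, 30, 34, 61, 64, 66, 72, 76, 79, 81, 93, 100}.
60 is not in this set.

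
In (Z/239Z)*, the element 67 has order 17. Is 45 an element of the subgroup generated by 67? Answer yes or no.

⟨67⟩ has order 17; its elements mod 239 are {1, 6, 22, 36, 40, 51, 67, 71, 75, 101, 128, 132, 163, 166, 187, 211, 216}.
45 is not in this set.

no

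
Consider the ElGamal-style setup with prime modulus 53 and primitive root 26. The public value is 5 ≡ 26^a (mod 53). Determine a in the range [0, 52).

31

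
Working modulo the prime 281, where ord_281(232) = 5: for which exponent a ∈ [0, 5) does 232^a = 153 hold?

2

Successive powers of 232 modulo 281:
  232^0=1  232^1=232  232^2=153
So 232^2 ≡ 153 (mod 281), giving a = 2.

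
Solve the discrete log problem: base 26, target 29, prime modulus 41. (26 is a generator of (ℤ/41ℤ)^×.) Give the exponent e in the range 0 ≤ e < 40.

31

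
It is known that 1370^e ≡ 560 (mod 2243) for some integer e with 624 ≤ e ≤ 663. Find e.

Compute 1370^624 mod 2243 = 463, then multiply by 1370 repeatedly:
  1370^624=463  1370^625=1784  1370^626=1453  1370^627=1069  1370^628=2094
  1370^629=2226  1370^630=1383  1370^631=1618  1370^632=576  1370^633=1827
  1370^634=2045  1370^635=143  1370^636=769  1370^637=1563  1370^638=1488
  1370^639=1916  1370^640=610  1370^641=1304  1370^642=1052  1370^643=1234
  1370^644=1601  1370^645=1959  1370^646=1202  1370^647=378  1370^648=1970
  1370^649=571  1370^650=1706  1370^651=14  1370^652=1236  1370^653=2098
  1370^654=977  1370^655=1662  1370^656=295  1370^657=410  1370^658=950
  1370^659=560
Found 560 at exponent 659.

659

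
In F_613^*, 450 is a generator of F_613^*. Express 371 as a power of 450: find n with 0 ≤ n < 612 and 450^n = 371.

259

Baby-step giant-step with m = ceil(sqrt(612)) = 25.
Baby table (450^j mod 613 for j=0..24):
  0:1  1:450  2:210  3:98  4:577  5:351  6:409  7:150
  8:70  9:237  10:601  11:117  12:545  13:50  14:432  15:79
  16:609  17:39  18:386  19:221  20:144  21:435  22:203  23:13
  24:333
Giant step factor: 450^(-25) ≡ 86 (mod 613).
Scan 371·86^i mod 613 for i = 0, 1, …:
  i=0: 371   i=1: 30   i=2: 128   i=3: 587
  i=4: 216   i=5: 186   i=6: 58   i=7: 84
  i=8: 481   i=9: 295   i=10: 237
Match at i=10, j=9: n = 10·25 + 9 = 259.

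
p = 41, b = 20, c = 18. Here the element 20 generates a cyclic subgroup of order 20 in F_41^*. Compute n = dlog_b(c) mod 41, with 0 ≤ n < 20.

Successive powers of 20 modulo 41:
  20^0=1  20^1=20  20^2=31  20^3=5  20^4=18
So 20^4 ≡ 18 (mod 41), giving n = 4.

4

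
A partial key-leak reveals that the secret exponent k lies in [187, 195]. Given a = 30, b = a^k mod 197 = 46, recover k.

Compute 30^187 mod 197 = 119, then multiply by 30 repeatedly:
  30^187=119  30^188=24  30^189=129  30^190=127  30^191=67
  30^192=40  30^193=18  30^194=146  30^195=46
Found 46 at exponent 195.

195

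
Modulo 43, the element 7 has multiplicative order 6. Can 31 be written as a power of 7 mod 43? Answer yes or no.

no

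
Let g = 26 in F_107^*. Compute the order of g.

The order of 26 must divide p − 1 = 106 = 2 · 53.
Divisors: 1, 2, 53, 106.
Check each in increasing order: 26^1 ≡ 26;  26^2 ≡ 34;  26^53 ≡ 106;  26^106 ≡ 1.
Smallest exponent giving 1 is 106.

106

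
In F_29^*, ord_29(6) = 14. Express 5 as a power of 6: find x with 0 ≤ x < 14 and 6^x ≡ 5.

13

Successive powers of 6 modulo 29:
  6^0=1  6^1=6  6^2=7  6^3=13  6^4=20  6^5=4
  6^6=24  6^7=28  6^8=23  6^9=22  6^10=16  6^11=9
  6^12=25  6^13=5
So 6^13 ≡ 5 (mod 29), giving x = 13.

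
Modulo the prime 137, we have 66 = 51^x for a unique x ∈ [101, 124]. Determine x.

115

Compute 51^101 mod 137 = 53, then multiply by 51 repeatedly:
  51^101=53  51^102=100  51^103=31  51^104=74  51^105=75
  51^106=126  51^107=124  51^108=22  51^109=26  51^110=93
  51^111=85  51^112=88  51^113=104  51^114=98  51^115=66
Found 66 at exponent 115.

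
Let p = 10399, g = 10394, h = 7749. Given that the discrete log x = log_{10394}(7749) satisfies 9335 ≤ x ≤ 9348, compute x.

9339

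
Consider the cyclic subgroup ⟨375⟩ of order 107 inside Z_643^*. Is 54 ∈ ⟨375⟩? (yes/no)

yes

54 ∈ ⟨375⟩ iff 54^107 ≡ 1 (mod 643), since |⟨375⟩| = 107.
54^107 mod 643 = 1.
Since 1 = 1, 54 lies in the subgroup.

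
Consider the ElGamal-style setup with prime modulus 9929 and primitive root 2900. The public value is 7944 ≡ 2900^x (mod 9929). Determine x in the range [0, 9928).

8062

Baby-step giant-step with m = ceil(sqrt(9928)) = 100.
Baby table (2900^j mod 9929 for j=0..99):
  0:1  1:2900  2:137  3:140  4:8840  5:9251  6:9671  7:6404
  8:4370  9:3596  10:2950  11:6131  12:6990  13:5911  14:4446  15:5558
  16:3433  17:6842  18:3658  19:4028  20:4696  21:5741  22:7896  23:2126
  24:9420  25:3321  26:9699  27:8172  28:8206  29:7516  30:2245  31:7005
  32:9695  33:6501  34:7658  35:6956  36:6601  37:9717  38:798  39:743
  40:107  41:2501  42:4730  43:5051  44:2625  45:6886  46:2181  47:127
  48:927  49:7470  50:7851  51:703  52:3255  53:6950  54:9059  55:8895
  56:9887  57:7277  58:4175  59:4049  60:6022  61:8618  62:907  63:9044
  64:5111  65:7832  66:5177  67:652  68:4290  69:9892  70:1919  71:4860
  72:4749  73:577  74:5228  75:9546  76:1348  77:7103  78:5954  79:69
  80:1520  81:9453  82:9660  83:4291  84:2863  85:2056  86:5000  87:3660
  88:9828  89:4970  90:6021  91:5718  92:770  93:8904  94:6200  95:8510
  96:5435  97:4177  98:9849  99:6296
Giant step factor: 2900^(-100) ≡ 443 (mod 9929).
Scan 7944·443^i mod 9929 for i = 0, 1, …:
  i=0: 7944   i=1: 4326   i=2: 121   i=3: 3958
  i=4: 5890   i=5: 7872   i=6: 2217   i=7: 9089
  i=8: 5182   i=9: 2027     …   i=79: 8138
  i=80: 907
Match at i=80, j=62: x = 80·100 + 62 = 8062.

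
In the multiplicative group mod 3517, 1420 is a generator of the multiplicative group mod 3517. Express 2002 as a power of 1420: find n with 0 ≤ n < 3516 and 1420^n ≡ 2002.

Baby-step giant-step with m = ceil(sqrt(3516)) = 60.
Baby table (1420^j mod 3517 for j=0..59):
  0:1  1:1420  2:1159  3:3341  4:3304  5:2  6:2840  7:2318
  8:3165  9:3091  10:4  11:2163  12:1119  13:2813  14:2665  15:8
  16:809  17:2238  18:2109  19:1813  20:16  21:1618  22:959  23:701
  24:109  25:32  26:3236  27:1918  28:1402  29:218  30:64  31:2955
  32:319  33:2804  34:436  35:128  36:2393  37:638  38:2091  39:872
  40:256  41:1269  42:1276  43:665  44:1744  45:512  46:2538  47:2552
  48:1330  49:3488  50:1024  51:1559  52:1587  53:2660  54:3459  55:2048
  56:3118  57:3174  58:1803  59:3401
Giant step factor: 1420^(-60) ≡ 2290 (mod 3517).
Scan 2002·2290^i mod 3517 for i = 0, 1, …:
  i=0: 2002   i=1: 1929   i=2: 58   i=3: 2691
  i=4: 606   i=5: 2042   i=6: 2087   i=7: 3144
  i=8: 461   i=9: 590     …   i=31: 773
  i=32: 1119
Match at i=32, j=12: n = 32·60 + 12 = 1932.

1932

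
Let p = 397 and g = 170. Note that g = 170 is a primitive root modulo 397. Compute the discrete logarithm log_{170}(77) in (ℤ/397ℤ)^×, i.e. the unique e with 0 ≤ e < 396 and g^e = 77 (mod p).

Baby-step giant-step with m = ceil(sqrt(396)) = 20.
Baby table (170^j mod 397 for j=0..19):
  0:1  1:170  2:316  3:125  4:209  5:197  6:142  7:320
  8:11  9:282  10:300  11:184  12:314  13:182  14:371  15:344
  16:121  17:323  18:124  19:39
Giant step factor: 170^(-20) ≡ 10 (mod 397).
Scan 77·10^i mod 397 for i = 0, 1, …:
  i=0: 77   i=1: 373   i=2: 157   i=3: 379
  i=4: 217   i=5: 185   i=6: 262   i=7: 238
  i=8: 395   i=9: 377   i=10: 197
Match at i=10, j=5: e = 10·20 + 5 = 205.

205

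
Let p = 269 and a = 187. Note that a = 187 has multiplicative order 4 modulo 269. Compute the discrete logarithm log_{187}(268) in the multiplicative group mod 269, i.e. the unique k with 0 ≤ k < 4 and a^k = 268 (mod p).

Successive powers of 187 modulo 269:
  187^0=1  187^1=187  187^2=268
So 187^2 ≡ 268 (mod 269), giving k = 2.

2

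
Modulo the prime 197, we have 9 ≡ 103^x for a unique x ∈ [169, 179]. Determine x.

178

Compute 103^169 mod 197 = 170, then multiply by 103 repeatedly:
  103^169=170  103^170=174  103^171=192  103^172=76  103^173=145
  103^174=160  103^175=129  103^176=88  103^177=2  103^178=9
Found 9 at exponent 178.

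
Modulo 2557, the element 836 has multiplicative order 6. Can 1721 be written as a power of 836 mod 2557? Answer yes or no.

yes

1721 ∈ ⟨836⟩ iff 1721^6 ≡ 1 (mod 2557), since |⟨836⟩| = 6.
1721^6 mod 2557 = 1.
Since 1 = 1, 1721 lies in the subgroup.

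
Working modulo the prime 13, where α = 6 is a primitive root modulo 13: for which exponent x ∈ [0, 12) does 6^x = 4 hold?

10

Successive powers of 6 modulo 13:
  6^0=1  6^1=6  6^2=10  6^3=8  6^4=9  6^5=2
  6^6=12  6^7=7  6^8=3  6^9=5  6^10=4
So 6^10 ≡ 4 (mod 13), giving x = 10.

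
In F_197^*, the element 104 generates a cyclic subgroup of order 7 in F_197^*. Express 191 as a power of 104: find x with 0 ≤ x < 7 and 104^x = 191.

3

Successive powers of 104 modulo 197:
  104^0=1  104^1=104  104^2=178  104^3=191
So 104^3 ≡ 191 (mod 197), giving x = 3.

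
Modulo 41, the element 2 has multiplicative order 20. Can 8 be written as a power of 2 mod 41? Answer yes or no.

8 ∈ ⟨2⟩ iff 8^20 ≡ 1 (mod 41), since |⟨2⟩| = 20.
8^20 mod 41 = 1.
Since 1 = 1, 8 lies in the subgroup.

yes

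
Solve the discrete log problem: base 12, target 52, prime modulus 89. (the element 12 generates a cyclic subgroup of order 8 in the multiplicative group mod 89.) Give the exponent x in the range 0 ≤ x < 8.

Successive powers of 12 modulo 89:
  12^0=1  12^1=12  12^2=55  12^3=37  12^4=88  12^5=77
  12^6=34  12^7=52
So 12^7 ≡ 52 (mod 89), giving x = 7.

7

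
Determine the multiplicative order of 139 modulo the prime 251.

250

The order of 139 must divide p − 1 = 250 = 2 · 5^3.
Divisors: 1, 2, 5, 10, 25, 50, 125, 250.
Check each in increasing order: 139^1 ≡ 139;  139^2 ≡ 245;  139^5 ≡ 235;  139^10 ≡ 5;  139^25 ≡ 102;  139^50 ≡ 113;  139^125 ≡ 250;  139^250 ≡ 1.
Smallest exponent giving 1 is 250.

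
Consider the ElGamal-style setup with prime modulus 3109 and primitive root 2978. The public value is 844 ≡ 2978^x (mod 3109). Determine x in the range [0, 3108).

267

Baby-step giant-step with m = ceil(sqrt(3108)) = 56.
Baby table (2978^j mod 3109 for j=0..55):
  0:1  1:2978  2:1616  3:2825  4:3005  5:1188  6:2931  7:1555
  8:1489  9:808  10:2967  11:3057  12:594  13:3020  14:2332  15:2299
  16:404  17:3038  18:3083  19:297  20:1510  21:1166  22:2704  23:202
  24:1519  25:3096  26:1703  27:755  28:583  29:1352  30:101  31:2314
  32:1548  33:2406  34:1932  35:1846  36:676  37:1605  38:1157  39:774
  40:1203  41:966  42:923  43:338  44:2357  45:2133  46:387  47:2156
  48:483  49:2016  50:169  51:2733  52:2621  53:1748  54:1078  55:1796
Giant step factor: 2978^(-56) ≡ 256 (mod 3109).
Scan 844·256^i mod 3109 for i = 0, 1, …:
  i=0: 844   i=1: 1543   i=2: 165   i=3: 1823
  i=4: 338
Match at i=4, j=43: x = 4·56 + 43 = 267.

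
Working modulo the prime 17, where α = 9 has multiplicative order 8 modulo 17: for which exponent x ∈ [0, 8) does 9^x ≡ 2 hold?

7

Successive powers of 9 modulo 17:
  9^0=1  9^1=9  9^2=13  9^3=15  9^4=16  9^5=8
  9^6=4  9^7=2
So 9^7 ≡ 2 (mod 17), giving x = 7.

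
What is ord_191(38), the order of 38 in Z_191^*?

38

The order of 38 must divide p − 1 = 190 = 2 · 5 · 19.
Divisors: 1, 2, 5, 10, 19, 38, 95, 190.
Check each in increasing order: 38^1 ≡ 38;  38^2 ≡ 107;  38^5 ≡ 155;  38^10 ≡ 150;  38^19 ≡ 190;  38^38 ≡ 1.
Smallest exponent giving 1 is 38.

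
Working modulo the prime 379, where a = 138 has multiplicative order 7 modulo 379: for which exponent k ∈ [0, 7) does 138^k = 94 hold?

Successive powers of 138 modulo 379:
  138^0=1  138^1=138  138^2=94
So 138^2 ≡ 94 (mod 379), giving k = 2.

2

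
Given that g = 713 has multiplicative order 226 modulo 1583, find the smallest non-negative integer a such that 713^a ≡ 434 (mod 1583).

12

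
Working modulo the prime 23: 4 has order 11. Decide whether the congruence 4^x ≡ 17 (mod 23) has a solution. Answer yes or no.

⟨4⟩ has order 11; its elements mod 23 are {1, 2, 3, 4, 6, 8, 9, 12, 13, 16, 18}.
17 is not in this set.

no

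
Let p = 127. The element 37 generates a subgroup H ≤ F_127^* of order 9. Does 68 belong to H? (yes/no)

yes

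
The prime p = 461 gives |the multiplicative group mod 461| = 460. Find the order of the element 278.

The order of 278 must divide p − 1 = 460 = 2^2 · 5 · 23.
Divisors: 1, 2, 4, 5, 10, 20, 23, 46, 92, 115, 230, 460.
Check each in increasing order: 278^1 ≡ 278;  278^2 ≡ 297;  278^4 ≡ 158;  278^5 ≡ 129;  278^10 ≡ 45;  278^20 ≡ 181;  278^23 ≡ 209;  278^46 ≡ 347;  278^92 ≡ 88;  278^115 ≡ 413;  278^230 ≡ 460;  278^460 ≡ 1.
Smallest exponent giving 1 is 460.

460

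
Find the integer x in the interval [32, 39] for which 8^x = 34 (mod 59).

Compute 8^32 mod 59 = 19, then multiply by 8 repeatedly:
  8^32=19  8^33=34
Found 34 at exponent 33.

33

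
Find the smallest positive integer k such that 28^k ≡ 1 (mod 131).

65

The order of 28 must divide p − 1 = 130 = 2 · 5 · 13.
Divisors: 1, 2, 5, 10, 13, 26, 65, 130.
Check each in increasing order: 28^1 ≡ 28;  28^2 ≡ 129;  28^5 ≡ 112;  28^10 ≡ 99;  28^13 ≡ 89;  28^26 ≡ 61;  28^65 ≡ 1.
Smallest exponent giving 1 is 65.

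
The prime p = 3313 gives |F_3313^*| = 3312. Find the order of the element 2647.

The order of 2647 must divide p − 1 = 3312 = 2^4 · 3^2 · 23.
Divisors: 1, 2, 3, 4, 6, 8, 9, 12, 16, 18, 23, 24, 36, 46, 48, 69, 72, 92, 138, 144, 184, 207, 276, 368, 414, 552, 828, 1104, 1656, 3312.
Check each in increasing order: 2647^1 ≡ 2647;  2647^2 ≡ 2927;  2647^3 ≡ 1975;  2647^4 ≡ 3224;  2647^6 ≡ 1224;  2647^8 ≡ 1295;  2647^9 ≡ 2223;  2647^12 ≡ 700;  2647^16 ≡ 647;  2647^18 ≡ 2046;  2647^23 ≡ 2239;  2647^24 ≡ 2989;  2647^36 ≡ 1797;  2647^46 ≡ 552;  2647^48 ≡ 2273;  2647^69 ≡ 179;  2647^72 ≡ 2347;  2647^92 ≡ 3221;  2647^138 ≡ 2224;  2647^144 ≡ 2203;  2647^184 ≡ 1838;  2647^207 ≡ 536;  2647^276 ≡ 3180;  2647^368 ≡ 2297;  2647^414 ≡ 2378;  2647^552 ≡ 1124;  2647^828 ≡ 2906;  2647^1104 ≡ 1123;  2647^1656 ≡ 3312;  2647^3312 ≡ 1.
Smallest exponent giving 1 is 3312.

3312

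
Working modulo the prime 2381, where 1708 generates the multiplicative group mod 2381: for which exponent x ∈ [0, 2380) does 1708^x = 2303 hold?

889

Baby-step giant-step with m = ceil(sqrt(2380)) = 49.
Baby table (1708^j mod 2381 for j=0..48):
  0:1  1:1708  2:539  3:1546  4:39  5:2325  6:1973  7:769
  8:1521  9:197  10:755  11:1419  12:2175  13:540  14:873  15:578
  16:1490  17:2012  18:713  19:1113  20:966  21:2276  22:1616  23:549
  24:1959  25:667  26:1118  27:2363  28:209  29:2203  30:744  31:1679
  32:1008  33:201  34:444  35:1194  36:1216  37:696  38:649  39:1327
  40:2185  41:953  42:1501  43:1752  44:1880  45:1452  46:1395  47:1660
  48:1890
Giant step factor: 1708^(-49) ≡ 1352 (mod 2381).
Scan 2303·1352^i mod 2381 for i = 0, 1, …:
  i=0: 2303   i=1: 1689   i=2: 149   i=3: 1444
  i=4: 2249   i=5: 111   i=6: 69   i=7: 429
  i=8: 1425   i=9: 371     …   i=17: 823
  i=18: 769
Match at i=18, j=7: x = 18·49 + 7 = 889.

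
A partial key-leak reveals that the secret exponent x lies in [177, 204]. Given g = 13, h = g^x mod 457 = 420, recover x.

195

Compute 13^177 mod 457 = 137, then multiply by 13 repeatedly:
  13^177=137  13^178=410  13^179=303  13^180=283  13^181=23
  13^182=299  13^183=231  13^184=261  13^185=194  13^186=237
  13^187=339  13^188=294  13^189=166  13^190=330  13^191=177
  13^192=16  13^193=208  13^194=419  13^195=420
Found 420 at exponent 195.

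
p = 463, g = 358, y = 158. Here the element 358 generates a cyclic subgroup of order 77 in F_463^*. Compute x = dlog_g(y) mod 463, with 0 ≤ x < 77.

49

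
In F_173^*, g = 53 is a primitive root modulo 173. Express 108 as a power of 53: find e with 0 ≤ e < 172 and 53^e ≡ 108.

157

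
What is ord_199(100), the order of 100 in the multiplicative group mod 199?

The order of 100 must divide p − 1 = 198 = 2 · 3^2 · 11.
Divisors: 1, 2, 3, 6, 9, 11, 18, 22, 33, 66, 99, 198.
Check each in increasing order: 100^1 ≡ 100;  100^2 ≡ 50;  100^3 ≡ 25;  100^6 ≡ 28;  100^9 ≡ 103;  100^11 ≡ 175;  100^18 ≡ 62;  100^22 ≡ 178;  100^33 ≡ 106;  100^66 ≡ 92;  100^99 ≡ 1.
Smallest exponent giving 1 is 99.

99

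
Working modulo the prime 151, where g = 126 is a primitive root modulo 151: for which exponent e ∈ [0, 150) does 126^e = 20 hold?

48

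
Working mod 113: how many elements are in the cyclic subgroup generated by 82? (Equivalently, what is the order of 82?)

56

The order of 82 must divide p − 1 = 112 = 2^4 · 7.
Divisors: 1, 2, 4, 7, 8, 14, 16, 28, 56, 112.
Check each in increasing order: 82^1 ≡ 82;  82^2 ≡ 57;  82^4 ≡ 85;  82^7 ≡ 95;  82^8 ≡ 106;  82^14 ≡ 98;  82^16 ≡ 49;  82^28 ≡ 112;  82^56 ≡ 1.
Smallest exponent giving 1 is 56.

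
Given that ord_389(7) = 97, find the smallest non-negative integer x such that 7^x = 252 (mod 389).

Baby-step giant-step with m = ceil(sqrt(97)) = 10.
Baby table (7^j mod 389 for j=0..9):
  0:1  1:7  2:49  3:343  4:67  5:80  6:171  7:30
  8:210  9:303
Giant step factor: 7^(-10) ≡ 42 (mod 389).
Scan 252·42^i mod 389 for i = 0, 1, …:
  i=0: 252   i=1: 81   i=2: 290   i=3: 121
  i=4: 25   i=5: 272   i=6: 143   i=7: 171
Match at i=7, j=6: x = 7·10 + 6 = 76.

76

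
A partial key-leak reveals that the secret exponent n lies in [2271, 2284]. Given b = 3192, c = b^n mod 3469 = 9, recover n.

2284

Compute 3192^2271 mod 3469 = 1303, then multiply by 3192 repeatedly:
  3192^2271=1303  3192^2272=3314  3192^2273=1307  3192^2274=2206  3192^2275=2951
  3192^2276=1257  3192^2277=2180  3192^2278=3215  3192^2279=978  3192^2280=3145
  3192^2281=3023  3192^2282=2127  3192^2283=551  3192^2284=9
Found 9 at exponent 2284.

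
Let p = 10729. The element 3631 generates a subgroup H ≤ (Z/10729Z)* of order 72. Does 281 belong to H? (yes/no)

281 ∈ ⟨3631⟩ iff 281^72 ≡ 1 (mod 10729), since |⟨3631⟩| = 72.
281^72 mod 10729 = 3533.
Since 3533 ≠ 1, 281 does not lie in the subgroup.

no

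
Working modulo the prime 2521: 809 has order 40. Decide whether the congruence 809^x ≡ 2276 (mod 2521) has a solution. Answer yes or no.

no

2276 ∈ ⟨809⟩ iff 2276^40 ≡ 1 (mod 2521), since |⟨809⟩| = 40.
2276^40 mod 2521 = 1519.
Since 1519 ≠ 1, 2276 does not lie in the subgroup.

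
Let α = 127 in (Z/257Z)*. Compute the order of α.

256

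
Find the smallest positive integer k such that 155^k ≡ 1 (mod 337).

168

The order of 155 must divide p − 1 = 336 = 2^4 · 3 · 7.
Divisors: 1, 2, 3, 4, 6, 7, 8, 12, 14, 16, 21, 24, 28, 42, 48, 56, 84, 112, 168, 336.
Check each in increasing order: 155^1 ≡ 155;  155^2 ≡ 98;  155^3 ≡ 25;  155^4 ≡ 168;  155^6 ≡ 288;  155^7 ≡ 156;  155^8 ≡ 253;  155^12 ≡ 42;  155^14 ≡ 72;  155^16 ≡ 316;  155^21 ≡ 111;  155^24 ≡ 79;  155^28 ≡ 129;  155^42 ≡ 189;  155^48 ≡ 175;  155^56 ≡ 128;  155^84 ≡ 336;  155^112 ≡ 208;  155^168 ≡ 1.
Smallest exponent giving 1 is 168.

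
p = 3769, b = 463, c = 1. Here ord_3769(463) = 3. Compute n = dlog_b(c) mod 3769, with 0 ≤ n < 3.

0

Successive powers of 463 modulo 3769:
  463^0=1
So 463^0 ≡ 1 (mod 3769), giving n = 0.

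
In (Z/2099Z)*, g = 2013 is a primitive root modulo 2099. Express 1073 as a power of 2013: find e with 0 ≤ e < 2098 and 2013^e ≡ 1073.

379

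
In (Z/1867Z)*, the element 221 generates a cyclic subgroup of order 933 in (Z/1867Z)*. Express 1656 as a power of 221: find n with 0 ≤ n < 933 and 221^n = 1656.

700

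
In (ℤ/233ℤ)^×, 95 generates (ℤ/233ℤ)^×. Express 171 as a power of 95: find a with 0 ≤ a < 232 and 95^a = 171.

Successive powers of 95 modulo 233:
  95^0=1  95^1=95  95^2=171
So 95^2 ≡ 171 (mod 233), giving a = 2.

2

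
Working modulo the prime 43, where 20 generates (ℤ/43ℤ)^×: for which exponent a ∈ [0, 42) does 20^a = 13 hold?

Successive powers of 20 modulo 43:
  20^0=1  20^1=20  20^2=13
So 20^2 ≡ 13 (mod 43), giving a = 2.

2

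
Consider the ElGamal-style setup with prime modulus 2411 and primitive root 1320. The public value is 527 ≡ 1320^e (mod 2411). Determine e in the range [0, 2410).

Baby-step giant-step with m = ceil(sqrt(2410)) = 50.
Baby table (1320^j mod 2411 for j=0..49):
  0:1  1:1320  2:1658  3:1783  4:424  5:328  6:1391  7:1349
  8:1362  9:1645  10:1500  11:569  12:1259  13:701  14:1907  15:156
  16:985  17:671  18:883  19:1047  20:537  21:6  22:687  23:304
  24:1054  25:133  26:1968  27:1113  28:861  29:939  30:226  31:1767
  32:1003  33:321  34:1795  35:1798  36:936  37:1088  38:1615  39:476
  40:1460  41:811  42:36  43:1711  44:1824  45:1502  46:798  47:2164
  48:1856  49:344
Giant step factor: 1320^(-50) ≡ 193 (mod 2411).
Scan 527·193^i mod 2411 for i = 0, 1, …:
  i=0: 527   i=1: 449   i=2: 2272   i=3: 2105
  i=4: 1217   i=5: 1014   i=6: 411   i=7: 2171
  i=8: 1900   i=9: 228     …   i=42: 2063
  i=43: 344
Match at i=43, j=49: e = 43·50 + 49 = 2199.

2199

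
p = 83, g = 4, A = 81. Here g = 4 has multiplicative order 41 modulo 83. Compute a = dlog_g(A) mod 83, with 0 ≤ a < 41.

Baby-step giant-step with m = ceil(sqrt(41)) = 7.
Baby table (4^j mod 83 for j=0..6):
  0:1  1:4  2:16  3:64  4:7  5:28  6:29
Giant step factor: 4^(-7) ≡ 78 (mod 83).
Scan 81·78^i mod 83 for i = 0, 1, …:
  i=0: 81   i=1: 10   i=2: 33   i=3: 1
Match at i=3, j=0: a = 3·7 + 0 = 21.

21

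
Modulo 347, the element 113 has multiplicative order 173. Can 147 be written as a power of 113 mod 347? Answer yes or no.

yes

147 ∈ ⟨113⟩ iff 147^173 ≡ 1 (mod 347), since |⟨113⟩| = 173.
147^173 mod 347 = 1.
Since 1 = 1, 147 lies in the subgroup.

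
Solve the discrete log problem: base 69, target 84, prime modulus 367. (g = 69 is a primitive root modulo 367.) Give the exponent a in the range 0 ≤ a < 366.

Baby-step giant-step with m = ceil(sqrt(366)) = 20.
Baby table (69^j mod 367 for j=0..19):
  0:1  1:69  2:357  3:44  4:100  5:294  6:101  7:363
  8:91  9:40  10:191  11:334  12:292  13:330  14:16  15:3
  16:207  17:337  18:132  19:300
Giant step factor: 69^(-20) ≡ 62 (mod 367).
Scan 84·62^i mod 367 for i = 0, 1, …:
  i=0: 84   i=1: 70   i=2: 303   i=3: 69
Match at i=3, j=1: a = 3·20 + 1 = 61.

61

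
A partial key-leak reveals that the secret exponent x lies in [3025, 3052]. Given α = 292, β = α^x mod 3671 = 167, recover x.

3042

Compute 292^3025 mod 3671 = 1203, then multiply by 292 repeatedly:
  292^3025=1203  292^3026=2531  292^3027=1181  292^3028=3449  292^3029=1254
  292^3030=2739  292^3031=3181  292^3032=89  292^3033=291  292^3034=539
  292^3035=3206  292^3036=47  292^3037=2711  292^3038=2347  292^3039=2518
  292^3040=1056  292^3041=3659  292^3042=167
Found 167 at exponent 3042.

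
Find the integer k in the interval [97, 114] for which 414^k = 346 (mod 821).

114

Compute 414^97 mod 821 = 807, then multiply by 414 repeatedly:
  414^97=807  414^98=772  414^99=239  414^100=426  414^101=670
  414^102=703  414^103=408  414^104=607  414^105=72  414^106=252
  414^107=61  414^108=624  414^109=542  414^110=255  414^111=482
  414^112=45  414^113=568  414^114=346
Found 346 at exponent 114.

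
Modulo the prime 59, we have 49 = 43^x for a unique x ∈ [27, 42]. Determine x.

Compute 43^27 mod 59 = 56, then multiply by 43 repeatedly:
  43^27=56  43^28=48  43^29=58  43^30=16  43^31=39
  43^32=25  43^33=13  43^34=28  43^35=24  43^36=29
  43^37=8  43^38=49
Found 49 at exponent 38.

38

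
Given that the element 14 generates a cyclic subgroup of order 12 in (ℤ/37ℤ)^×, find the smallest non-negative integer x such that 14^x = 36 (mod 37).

6

Successive powers of 14 modulo 37:
  14^0=1  14^1=14  14^2=11  14^3=6  14^4=10  14^5=29
  14^6=36
So 14^6 ≡ 36 (mod 37), giving x = 6.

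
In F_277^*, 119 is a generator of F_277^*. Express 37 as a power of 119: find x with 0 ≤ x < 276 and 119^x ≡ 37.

195

Baby-step giant-step with m = ceil(sqrt(276)) = 17.
Baby table (119^j mod 277 for j=0..16):
  0:1  1:119  2:34  3:168  4:48  5:172  6:247  7:31
  8:88  9:223  10:222  11:103  12:69  13:178  14:130  15:235
  16:265
Giant step factor: 119^(-17) ≡ 219 (mod 277).
Scan 37·219^i mod 277 for i = 0, 1, …:
  i=0: 37   i=1: 70   i=2: 95   i=3: 30
  i=4: 199   i=5: 92   i=6: 204   i=7: 79
  i=8: 127   i=9: 113   i=10: 94   i=11: 88
Match at i=11, j=8: x = 11·17 + 8 = 195.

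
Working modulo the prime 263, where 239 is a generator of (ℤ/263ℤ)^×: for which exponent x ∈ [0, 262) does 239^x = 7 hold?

125

Baby-step giant-step with m = ceil(sqrt(262)) = 17.
Baby table (239^j mod 263 for j=0..16):
  0:1  1:239  2:50  3:115  4:133  5:227  6:75  7:41
  8:68  9:209  10:244  11:193  12:102  13:182  14:103  15:158
  16:153
Giant step factor: 239^(-17) ≡ 79 (mod 263).
Scan 7·79^i mod 263 for i = 0, 1, …:
  i=0: 7   i=1: 27   i=2: 29   i=3: 187
  i=4: 45   i=5: 136   i=6: 224   i=7: 75
Match at i=7, j=6: x = 7·17 + 6 = 125.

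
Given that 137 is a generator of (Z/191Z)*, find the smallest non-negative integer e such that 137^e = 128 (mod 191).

184

Baby-step giant-step with m = ceil(sqrt(190)) = 14.
Baby table (137^j mod 191 for j=0..13):
  0:1  1:137  2:51  3:111  4:118  5:122  6:97  7:110
  8:172  9:71  10:177  11:183  12:50  13:165
Giant step factor: 137^(-14) ≡ 134 (mod 191).
Scan 128·134^i mod 191 for i = 0, 1, …:
  i=0: 128   i=1: 153   i=2: 65   i=3: 115
  i=4: 130   i=5: 39   i=6: 69   i=7: 78
  i=8: 138   i=9: 156   i=10: 85   i=11: 121
  i=12: 170   i=13: 51
Match at i=13, j=2: e = 13·14 + 2 = 184.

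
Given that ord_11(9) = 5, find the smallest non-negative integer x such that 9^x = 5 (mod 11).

Successive powers of 9 modulo 11:
  9^0=1  9^1=9  9^2=4  9^3=3  9^4=5
So 9^4 ≡ 5 (mod 11), giving x = 4.

4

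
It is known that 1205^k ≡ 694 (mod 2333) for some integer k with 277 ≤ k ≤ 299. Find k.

283

Compute 1205^277 mod 2333 = 2084, then multiply by 1205 repeatedly:
  1205^277=2084  1205^278=912  1205^279=117  1205^280=1005  1205^281=198
  1205^282=624  1205^283=694
Found 694 at exponent 283.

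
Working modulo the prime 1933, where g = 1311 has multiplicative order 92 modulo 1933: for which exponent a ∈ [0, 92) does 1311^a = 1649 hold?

Baby-step giant-step with m = ceil(sqrt(92)) = 10.
Baby table (1311^j mod 1933 for j=0..9):
  0:1  1:1311  2:284  3:1188  4:1403  5:1050  6:254  7:518
  8:615  9:204
Giant step factor: 1311^(-10) ≡ 1157 (mod 1933).
Scan 1649·1157^i mod 1933 for i = 0, 1, …:
  i=0: 1649   i=1: 22   i=2: 325   i=3: 1023
  i=4: 615
Match at i=4, j=8: a = 4·10 + 8 = 48.

48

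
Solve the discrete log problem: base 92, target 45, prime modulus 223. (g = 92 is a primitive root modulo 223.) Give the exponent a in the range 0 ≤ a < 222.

Baby-step giant-step with m = ceil(sqrt(222)) = 15.
Baby table (92^j mod 223 for j=0..14):
  0:1  1:92  2:213  3:195  4:100  5:57  6:115  7:99
  8:188  9:125  10:127  11:88  12:68  13:12  14:212
Giant step factor: 92^(-15) ≡ 13 (mod 223).
Scan 45·13^i mod 223 for i = 0, 1, …:
  i=0: 45   i=1: 139   i=2: 23   i=3: 76
  i=4: 96   i=5: 133   i=6: 168   i=7: 177
  i=8: 71   i=9: 31   i=10: 180   i=11: 110
  i=12: 92
Match at i=12, j=1: a = 12·15 + 1 = 181.

181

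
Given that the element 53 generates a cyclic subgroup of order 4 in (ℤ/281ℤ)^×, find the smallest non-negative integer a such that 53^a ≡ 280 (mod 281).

2

Successive powers of 53 modulo 281:
  53^0=1  53^1=53  53^2=280
So 53^2 ≡ 280 (mod 281), giving a = 2.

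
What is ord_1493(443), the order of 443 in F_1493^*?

746

The order of 443 must divide p − 1 = 1492 = 2^2 · 373.
Divisors: 1, 2, 4, 373, 746, 1492.
Check each in increasing order: 443^1 ≡ 443;  443^2 ≡ 666;  443^4 ≡ 135;  443^373 ≡ 1492;  443^746 ≡ 1.
Smallest exponent giving 1 is 746.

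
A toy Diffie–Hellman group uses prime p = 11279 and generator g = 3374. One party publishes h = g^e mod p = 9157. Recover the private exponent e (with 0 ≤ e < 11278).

8544

Baby-step giant-step with m = ceil(sqrt(11278)) = 107.
Baby table (3374^j mod 11279 for j=0..106):
  0:1  1:3374  2:3365  3:6836  4:10388  5:5259  6:1999  7:11063
  8:4351  9:6295  10:973  11:713  12:3235  13:8097  14:1540  15:7620
  16:5039  17:4133  18:3898  19:538  20:10572  21:5730  22:814  23:5639
  24:9592  25:3957  26:7861  27:6085  28:3010  29:4640  30:108  31:3464
  32:2492  33:5153  34:5283  35:4022  36:1591  37:10509  38:7469  39:3120
  40:3573  41:9330  42:11010  43:5993  44:8414  45:10872  46:2820  47:6483
  48:3661  49:1709  50:2597  51:9774  52:8959  53:11225  54:9547  55:10033
  56:3063  57:2998  58:9268  59:4844  60:385  61:1905  62:9719  63:3853
  64:6614  65:5774  66:2643  67:7072  68:5843  69:9869  70:2398  71:3809
  72:4785  73:4341  74:6392  75:1160  76:27  77:866  78:623  79:4108
  80:9780  81:6645  82:8857  83:5447  84:4687  85:780  86:3713  87:7972
  88:8392  89:4318  90:7743  91:2718  92:705  93:10080  94:3735  95:3247
  96:3469  97:8083  98:10699  99:5626  100:10846  101:5328  102:9225  103:6389
  104:2317  105:1211  106:2916
Giant step factor: 3374^(-107) ≡ 7395 (mod 11279).
Scan 9157·7395^i mod 11279 for i = 0, 1, …:
  i=0: 9157   i=1: 8178   i=2: 9591   i=3: 3093
  i=4: 10202   i=5: 9838   i=6: 2460   i=7: 9952
  i=8: 10844   i=9: 8969     …   i=78: 3002
  i=79: 2718
Match at i=79, j=91: e = 79·107 + 91 = 8544.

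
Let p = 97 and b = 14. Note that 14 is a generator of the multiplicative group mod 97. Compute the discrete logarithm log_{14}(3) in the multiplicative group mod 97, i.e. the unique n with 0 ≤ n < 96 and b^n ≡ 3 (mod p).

Baby-step giant-step with m = ceil(sqrt(96)) = 10.
Baby table (14^j mod 97 for j=0..9):
  0:1  1:14  2:2  3:28  4:4  5:56  6:8  7:15
  8:16  9:30
Giant step factor: 14^(-10) ≡ 94 (mod 97).
Scan 3·94^i mod 97 for i = 0, 1, …:
  i=0: 3   i=1: 88   i=2: 27   i=3: 16
Match at i=3, j=8: n = 3·10 + 8 = 38.

38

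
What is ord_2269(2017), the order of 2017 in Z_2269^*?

The order of 2017 must divide p − 1 = 2268 = 2^2 · 3^4 · 7.
Divisors: 1, 2, 3, 4, 6, 7, 9, 12, 14, 18, 21, 27, 28, 36, 42, 54, 63, 81, 84, 108, 126, 162, 189, 252, 324, 378, 567, 756, 1134, 2268.
Check each in increasing order: 2017^1 ≡ 2017;  2017^2 ≡ 2241;  2017^3 ≡ 249;  2017^4 ≡ 784;  2017^6 ≡ 738;  2017^7 ≡ 82;  2017^9 ≡ 2242;  2017^12 ≡ 84;  2017^14 ≡ 2186;  2017^18 ≡ 729;  2017^21 ≡ 1.
Smallest exponent giving 1 is 21.

21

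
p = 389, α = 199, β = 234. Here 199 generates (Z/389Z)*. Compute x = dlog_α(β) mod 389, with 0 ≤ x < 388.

303

Baby-step giant-step with m = ceil(sqrt(388)) = 20.
Baby table (199^j mod 389 for j=0..19):
  0:1  1:199  2:312  3:237  4:94  5:34  6:153  7:105
  8:278  9:84  10:378  11:145  12:69  13:116  14:133  15:15
  16:262  17:12  18:54  19:243
Giant step factor: 199^(-20) ≡ 344 (mod 389).
Scan 234·344^i mod 389 for i = 0, 1, …:
  i=0: 234   i=1: 362   i=2: 48   i=3: 174
  i=4: 339   i=5: 305   i=6: 279   i=7: 282
  i=8: 147   i=9: 387     …   i=14: 280
  i=15: 237
Match at i=15, j=3: x = 15·20 + 3 = 303.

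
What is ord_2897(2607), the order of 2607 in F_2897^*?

724

The order of 2607 must divide p − 1 = 2896 = 2^4 · 181.
Divisors: 1, 2, 4, 8, 16, 181, 362, 724, 1448, 2896.
Check each in increasing order: 2607^1 ≡ 2607;  2607^2 ≡ 87;  2607^4 ≡ 1775;  2607^8 ≡ 1586;  2607^16 ≡ 800;  2607^181 ≡ 1777;  2607^362 ≡ 2896;  2607^724 ≡ 1.
Smallest exponent giving 1 is 724.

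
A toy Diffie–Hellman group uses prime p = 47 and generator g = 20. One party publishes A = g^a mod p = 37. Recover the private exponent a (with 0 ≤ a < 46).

Baby-step giant-step with m = ceil(sqrt(46)) = 7.
Baby table (20^j mod 47 for j=0..6):
  0:1  1:20  2:24  3:10  4:12  5:5  6:6
Giant step factor: 20^(-7) ≡ 38 (mod 47).
Scan 37·38^i mod 47 for i = 0, 1, …:
  i=0: 37   i=1: 43   i=2: 36   i=3: 5
Match at i=3, j=5: a = 3·7 + 5 = 26.

26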